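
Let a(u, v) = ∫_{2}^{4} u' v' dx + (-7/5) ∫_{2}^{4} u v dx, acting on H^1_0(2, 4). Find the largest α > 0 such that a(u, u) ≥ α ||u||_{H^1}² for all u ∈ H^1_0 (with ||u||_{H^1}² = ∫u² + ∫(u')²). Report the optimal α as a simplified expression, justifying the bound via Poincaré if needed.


α = (-28/5 + π^2)/(4 + π^2)

Coercivity of a(·,·) on H^1_0(2, 4) means a(u, u) ≥ α ||u||_{H^1}² for every u ∈ H^1_0.
The interval has length L = 2, and Poincaré/coercivity depend only on L. Here a(u, u) = ∫(u')² + (-7/5)·∫u².
Here c = -7/5 < 0 with |c| < (π/L)² = π^2/4, so coercivity still holds. The condition a(u,u) ≥ α||u||_{H^1}² reads (1−α)∫(u')² ≥ (α−c)∫u². Any admissible α is ≤ 1 (rapidly oscillating u have ∫u²/∫(u')² → 0), and α = 1 would force 0 ≥ (1−c)∫u², impossible since c < 1; so 1−α > 0. By the sharp Poincaré inequality on H^1_0 of an interval of length L, ∫(u')² ≥ (π/L)²∫u² with equality for the first sine mode sin(π(x−x₀)/L) (x₀ the left endpoint), so the inequality holds for all u iff (1−α)(π/L)² ≥ α − c, i.e. α ≤ ((π/L)² + c)/((π/L)² + 1) = (1 + c(L/π)²)/(1 + (L/π)²). (Direct route, valid since c ≤ 0: Poincaré gives c∫u² ≥ c(L/π)²∫(u')², so a(u,u) ≥ (1 + c(L/π)²)∫(u')², while ||u||_{H^1}² ≤ (1 + (L/π)²)∫(u')²; dividing yields the same α.) With (π/L)² = π^2/4 and c = -7/5, the largest admissible constant is α = ((π/L)² + c)/((π/L)² + 1).
Simplifying, α = (-28/5 + π^2)/(4 + π^2).


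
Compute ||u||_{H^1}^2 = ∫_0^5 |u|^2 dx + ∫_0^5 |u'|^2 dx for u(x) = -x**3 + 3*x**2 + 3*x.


||u||_{H^1}^2 = 25805/14

The H^1 norm (squared) on an interval (0, L) is
  ||u||_{H^1}^2 = ∫_0^L u(x)^2 dx + ∫_0^L u'(x)^2 dx.
Compute u'(x) = -3*x**2 + 6*x + 3.
Then u(x)^2 = x**6 - 6*x**5 + 3*x**4 + 18*x**3 + 9*x**2 and u'(x)^2 = 9*x**4 - 36*x**3 + 18*x**2 + 36*x + 9.
Integrate each monomial from 0 to 5 using ∫_0^5 c·x^n dx = c·5^(n+1)/(n+1):
  ∫_0^5 u(x)^2 dx = ∫_0^5 (x^6 - 6*x^5 + 3*x^4 + 18*x^3 + 9*x^2) dx. Term by term:
    ∫_0^5 x^6 dx = 78125/7;  ∫_0^5 -6*x^5 dx = -15625;  ∫_0^5 3*x^4 dx = 1875;
    ∫_0^5 18*x^3 dx = 5625/2;  ∫_0^5 9*x^2 dx = 375.
  Sum: 78125/7 − 15625 + 1875 + 5625/2 + 375 = 8375/14.
  ∫_0^5 u'(x)^2 dx = ∫_0^5 (9*x^4 - 36*x^3 + 18*x^2 + 36*x + 9) dx. Term by term:
    ∫_0^5 9*x^4 dx = 5625;  ∫_0^5 -36*x^3 dx = -5625;  ∫_0^5 18*x^2 dx = 750;
    ∫_0^5 36*x dx = 450;  ∫_0^5 9 dx = 45.
  Sum: 5625 − 5625 + 750 + 450 + 45 = 1245.
Adding: ||u||_{H^1}^2 = 8375/14 + 1245 = 25805/14.


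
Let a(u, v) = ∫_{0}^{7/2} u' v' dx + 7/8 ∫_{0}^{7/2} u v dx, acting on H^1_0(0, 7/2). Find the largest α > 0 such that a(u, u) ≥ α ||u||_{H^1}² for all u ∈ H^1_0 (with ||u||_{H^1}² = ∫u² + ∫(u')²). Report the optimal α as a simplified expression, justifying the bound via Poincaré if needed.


α = (32*π^2 + 343)/(8*(4*π^2 + 49))

Coercivity of a(·,·) on H^1_0(0, 7/2) means a(u, u) ≥ α ||u||_{H^1}² for every u ∈ H^1_0.
The interval has length L = 7/2, and Poincaré/coercivity depend only on L. Here a(u, u) = ∫(u')² + (7/8)·∫u².
Here 0 < c = 7/8 < 1. The condition a(u,u) ≥ α||u||_{H^1}² reads (1−α)∫(u')² ≥ (α−c)∫u². Any admissible α is ≤ 1 (rapidly oscillating u have ∫u²/∫(u')² → 0), and α = 1 would force 0 ≥ (1−c)∫u², impossible since c < 1; so 1−α > 0. By the sharp Poincaré inequality on H^1_0 of an interval of length L, ∫(u')² ≥ (π/L)²∫u² with equality for the first sine mode sin(π(x−x₀)/L) (x₀ the left endpoint), so the inequality holds for all u iff (1−α)(π/L)² ≥ α − c, i.e. α ≤ ((π/L)² + c)/((π/L)² + 1) = (1 + c(L/π)²)/(1 + (L/π)²). With (π/L)² = 4*π^2/49 and c = 7/8, the largest admissible constant is α = ((π/L)² + c)/((π/L)² + 1).
Simplifying, α = (32*π^2 + 343)/(8*(4*π^2 + 49)).


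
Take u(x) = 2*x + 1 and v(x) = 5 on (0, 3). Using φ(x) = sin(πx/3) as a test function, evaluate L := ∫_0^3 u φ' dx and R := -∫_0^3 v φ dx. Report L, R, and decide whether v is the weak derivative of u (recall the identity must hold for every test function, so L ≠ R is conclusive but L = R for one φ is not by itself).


LHS = -12/π, RHS = -30/π. No, v is not the weak derivative of u.

u(x) = 2*x + 1, classical derivative u'(x) = 2.
φ(x) = sin(πx/3), so φ'(x) = π*cos(π*x/3)/3.
Note φ(0) = φ(3) = 0, so the boundary term u·φ vanishes.
LHS = ∫_0^3 u(x) φ'(x) dx = ∫_0^3 (2*π*x*cos(π*x/3)/3 + π*cos(π*x/3)/3) dx. Term by term:
  ∫_0^3 π*cos(π*x/3)/3 dx = 0;  ∫_0^3 2*π*x*cos(π*x/3)/3 dx = -12/π.
Sum: 0 − 12/π = -12/π.
So LHS = -12/π.
∫_0^3 v(x) φ(x) dx = ∫_0^3 (5*sin(π*x/3)) dx. Term by term:
  ∫_0^3 5*sin(π*x/3) dx = 30/π.
So RHS = -∫_0^3 v(x) φ(x) dx = -30/π.
LHS − RHS = 18/π ≠ 0, so the identity fails.
(For a valid weak derivative the identity must hold for EVERY test function, in particular this one. The failure shows v is NOT the weak derivative of u.)
Correct weak derivative would be u'(x) = 2.


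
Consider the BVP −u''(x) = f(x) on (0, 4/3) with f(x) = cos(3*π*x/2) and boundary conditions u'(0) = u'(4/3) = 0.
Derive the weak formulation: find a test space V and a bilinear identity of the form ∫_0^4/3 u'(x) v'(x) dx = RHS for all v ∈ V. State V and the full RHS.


V = H^1(0, 4/3) (no boundary constraint on v; u is determined up to an additive constant); weak form: ∫_0^4/3 u'v' dx = ∫_0^4/3 (cos(3*π*x/2)) v dx for all v ∈ V.

Multiply both sides by a test function v and integrate from 0 to 4/3:
  ∫_0^4/3 −u''(x) v(x) dx = ∫_0^4/3 f(x) v(x) dx.
Integrate the LHS by parts once:
  ∫_0^4/3 −u'' v dx = −[u'(x) v(x)]_0^4/3 + ∫_0^4/3 u'(x) v'(x) dx.
Thus ∫_0^4/3 u'(x) v'(x) dx = ∫_0^4/3 f(x) v(x) dx + [u'(x) v(x)]_0^4/3.
Choose V so that boundary terms are either known or forced to vanish.
u has homogeneous Neumann: u'(0) = u'(4/3) = 0. So [u' v]_0^4/3 = 0·v(4/3) − 0·v(0) = 0 for any v; take V = H^1(0, 4/3).
Weak formulation: find u (satisfying any essential BC) such that ∫_0^4/3 u'(x) v'(x) dx = ∫_0^4/3 f v dx for all v ∈ V (homogeneous Neumann, so boundary terms vanish).
Substituting f(x) = cos(3*π*x/2), the right-hand side is ∫_0^4/3 (cos(3*π*x/2)) v dx.
Compatibility check (pure Neumann): taking v ≡ 1 ∈ V gives 0 = ∫_0^4/3 f dx + (0) − (0), i.e. ∫_0^4/3 f dx must equal u'(0) − u'(4/3) = 0. Indeed ∫_0^4/3 (cos(3*π*x/2)) dx = 0, so the data are compatible. The solution is then unique only up to an additive constant (fix it e.g. by requiring ∫_0^4/3 u dx = 0).


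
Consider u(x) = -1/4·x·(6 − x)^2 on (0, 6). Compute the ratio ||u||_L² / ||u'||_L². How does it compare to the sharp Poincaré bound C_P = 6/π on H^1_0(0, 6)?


||u||_L² / ||u'||_L² = 3*sqrt(14)/7 < C_P = 6/π.

u(x) = -1/4·x·(6 − x)^2, so u'(x) = 3*(2 - x)*(x - 6)/4.
u(x) = -1/4·x·(6 − x)^2 vanishes at x = 0 and x = 6, so u ∈ H^1_0(0, 6). Differentiate via the product rule and integrate the resulting polynomials term by term.
  ∫_0^6 u² dx = ∫_0^6 (x^6/16 - 3*x^5/2 + 27*x^4/2 - 54*x^3 + 81*x^2) dx. Term by term:
    ∫_0^6 x^6/16 dx = 17496/7;  ∫_0^6 -3*x^5/2 dx = -11664;  ∫_0^6 27*x^4/2 dx = 104976/5;
    ∫_0^6 -54*x^3 dx = -17496;  ∫_0^6 81*x^2 dx = 5832.
  Sum: 17496/7 − 11664 + 104976/5 − 17496 + 5832 = 5832/35.
  ∫_0^6 (u')² dx = ∫_0^6 (9*x^4/16 - 9*x^3 + 99*x^2/2 - 108*x + 81) dx. Term by term:
    ∫_0^6 9*x^4/16 dx = 4374/5;  ∫_0^6 -9*x^3 dx = -2916;  ∫_0^6 99*x^2/2 dx = 3564;
    ∫_0^6 -108*x dx = -1944;  ∫_0^6 81 dx = 486.
  Sum: 4374/5 − 2916 + 3564 − 1944 + 486 = 324/5.
∫_0^6 u² dx = 5832/35, so ||u||_L² = 54*sqrt(70)/35.
∫_0^6 (u')² dx = 324/5, so ||u'||_L² = 18*sqrt(5)/5.
Ratio ||u||_L² / ||u'||_L² = 3*sqrt(14)/7.
Sharp Poincaré constant on H^1_0(0, 6) is C_P = L/π = 6/π, achieved by sin(π/6·x).
A polynomial bump cannot attain the sharp Poincaré constant (only the first sine eigenfunction does), so the ratio is strictly less than C_P, consistent with ||u||_L² ≤ C_P ||u'||_L².


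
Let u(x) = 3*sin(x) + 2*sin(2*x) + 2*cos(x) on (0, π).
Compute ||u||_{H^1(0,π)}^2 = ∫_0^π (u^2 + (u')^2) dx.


||u||_{H^1(0,π)}^2 = 64/3 + 23*π

u'(x) = -2*sin(x) + 3*cos(x) + 4*cos(2*x).
Expand u² and (u')² and integrate term by term on (0, π), using: for integers n ≥ 1, ∫_0^π sin²(nx) dx = ∫_0^π cos²(nx) dx = π/2; for n ≠ n', ∫_0^π sin(nx)sin(n'x) dx = ∫_0^π cos(nx)cos(n'x) dx = 0; and by product-to-sum, ∫_0^π sin(nx)cos(n'x) dx = ½∫_0^π [sin((n+n')x) + sin((n−n')x)] dx, which is 0 when n+n' is even and 2n/(n²−n'²) when n+n' is odd (it need not vanish on (0, π)).
  u² squared terms: (2)²·∫cos(x)² dx = 4·π/2 = 2*π;  (2)²·∫sin(2x)² dx = 4·π/2 = 2*π;  (3)²·∫sin(x)² dx = 9·π/2 = 9*π/2.
  u² cross terms: 2·(2)·(2)·∫cos(x)·sin(2x) dx = 8·(4/3) = 32/3;  2·(2)·(3)·∫cos(x)·sin(x) dx = 12·(0) = 0;  2·(2)·(3)·∫sin(2x)·sin(x) dx = 12·(0) = 0.
  So ∫_0^π u² dx = 2*π + 2*π + 9*π/2 + 32/3 + 0 + 0 = 32/3 + 17*π/2.
  (u')² squared terms: (-2)²·∫sin(x)² dx = 4·π/2 = 2*π;  (3)²·∫cos(x)² dx = 9·π/2 = 9*π/2;  (4)²·∫cos(2x)² dx = 16·π/2 = 8*π.
  (u')² cross terms: 2·(-2)·(3)·∫sin(x)·cos(x) dx = -12·(0) = 0;  2·(-2)·(4)·∫sin(x)·cos(2x) dx = -16·(-2/3) = 32/3;  2·(3)·(4)·∫cos(x)·cos(2x) dx = 24·(0) = 0.
  So ∫_0^π (u')² dx = 2*π + 9*π/2 + 8*π + 0 + 32/3 + 0 = 32/3 + 29*π/2.
||u||_{H^1}^2 = (32/3 + 17*π/2) + (32/3 + 29*π/2) = 64/3 + 23*π.


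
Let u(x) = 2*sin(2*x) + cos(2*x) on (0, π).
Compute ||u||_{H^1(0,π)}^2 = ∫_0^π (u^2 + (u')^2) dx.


||u||_{H^1(0,π)}^2 = 25*π/2

u'(x) = -2*sin(2*x) + 4*cos(2*x).
Expand u² and (u')² and integrate term by term on (0, π), using: for integers n ≥ 1, ∫_0^π sin²(nx) dx = ∫_0^π cos²(nx) dx = π/2; for n ≠ n', ∫_0^π sin(nx)sin(n'x) dx = ∫_0^π cos(nx)cos(n'x) dx = 0; and by product-to-sum, ∫_0^π sin(nx)cos(n'x) dx = ½∫_0^π [sin((n+n')x) + sin((n−n')x)] dx, which is 0 when n+n' is even and 2n/(n²−n'²) when n+n' is odd (it need not vanish on (0, π)).
  u² squared terms: (2)²·∫sin(2x)² dx = 4·π/2 = 2*π;  (1)²·∫cos(2x)² dx = 1·π/2 = π/2.
  u² cross terms: 2·(2)·(1)·∫sin(2x)·cos(2x) dx = 4·(0) = 0.
  So ∫_0^π u² dx = 2*π + π/2 + 0 = 5*π/2.
  (u')² squared terms: (-2)²·∫sin(2x)² dx = 4·π/2 = 2*π;  (4)²·∫cos(2x)² dx = 16·π/2 = 8*π.
  (u')² cross terms: 2·(-2)·(4)·∫sin(2x)·cos(2x) dx = -16·(0) = 0.
  So ∫_0^π (u')² dx = 2*π + 8*π + 0 = 10*π.
||u||_{H^1}^2 = (5*π/2) + (10*π) = 25*π/2.


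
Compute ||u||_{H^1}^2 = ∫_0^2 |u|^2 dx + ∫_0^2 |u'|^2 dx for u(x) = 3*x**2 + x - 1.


||u||_{H^1}^2 = 2824/15

The H^1 norm (squared) on an interval (0, L) is
  ||u||_{H^1}^2 = ∫_0^L u(x)^2 dx + ∫_0^L u'(x)^2 dx.
Compute u'(x) = 6*x + 1.
Then u(x)^2 = 9*x**4 + 6*x**3 - 5*x**2 - 2*x + 1 and u'(x)^2 = 36*x**2 + 12*x + 1.
Integrate each monomial from 0 to 2 using ∫_0^2 c·x^n dx = c·2^(n+1)/(n+1):
  ∫_0^2 u(x)^2 dx = ∫_0^2 (9*x^4 + 6*x^3 - 5*x^2 - 2*x + 1) dx. Term by term:
    ∫_0^2 9*x^4 dx = 288/5;  ∫_0^2 6*x^3 dx = 24;  ∫_0^2 -5*x^2 dx = -40/3;
    ∫_0^2 -2*x dx = -4;  ∫_0^2 1 dx = 2.
  Sum: 288/5 + 24 − 40/3 − 4 + 2 = 994/15.
  ∫_0^2 u'(x)^2 dx = ∫_0^2 (36*x^2 + 12*x + 1) dx. Term by term:
    ∫_0^2 36*x^2 dx = 96;  ∫_0^2 12*x dx = 24;  ∫_0^2 1 dx = 2.
  Sum: 96 + 24 + 2 = 122.
Adding: ||u||_{H^1}^2 = 994/15 + 122 = 2824/15.


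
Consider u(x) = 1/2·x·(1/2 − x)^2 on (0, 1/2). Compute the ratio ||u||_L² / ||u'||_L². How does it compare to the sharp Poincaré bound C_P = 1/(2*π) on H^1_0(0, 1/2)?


||u||_L² / ||u'||_L² = sqrt(14)/28 < C_P = 1/(2*π).

u(x) = 1/2·x·(1/2 − x)^2, so u'(x) = (2*x - 1)*(6*x - 1)/8.
u(x) = 1/2·x·(1/2 − x)^2 vanishes at x = 0 and x = 1/2, so u ∈ H^1_0(0, 1/2). Differentiate via the product rule and integrate the resulting polynomials term by term.
  ∫_0^1/2 u² dx = ∫_0^1/2 (x^6/4 - x^5/2 + 3*x^4/8 - x^3/8 + x^2/64) dx. Term by term:
    ∫_0^1/2 x^6/4 dx = 1/3584;  ∫_0^1/2 -x^5/2 dx = -1/768;  ∫_0^1/2 3*x^4/8 dx = 3/1280;
    ∫_0^1/2 -x^3/8 dx = -1/512;  ∫_0^1/2 x^2/64 dx = 1/1536.
  Sum: 1/3584 − 1/768 + 3/1280 − 1/512 + 1/1536 = 1/53760.
  ∫_0^1/2 (u')² dx = ∫_0^1/2 (9*x^4/4 - 3*x^3 + 11*x^2/8 - x/4 + 1/64) dx. Term by term:
    ∫_0^1/2 9*x^4/4 dx = 9/640;  ∫_0^1/2 -3*x^3 dx = -3/64;  ∫_0^1/2 11*x^2/8 dx = 11/192;
    ∫_0^1/2 -x/4 dx = -1/32;  ∫_0^1/2 1/64 dx = 1/128.
  Sum: 9/640 − 3/64 + 11/192 − 1/32 + 1/128 = 1/960.
∫_0^1/2 u² dx = 1/53760, so ||u||_L² = sqrt(210)/3360.
∫_0^1/2 (u')² dx = 1/960, so ||u'||_L² = sqrt(15)/120.
Ratio ||u||_L² / ||u'||_L² = sqrt(14)/28.
Sharp Poincaré constant on H^1_0(0, 1/2) is C_P = L/π = 1/(2*π), achieved by sin(2*π·x).
A polynomial bump cannot attain the sharp Poincaré constant (only the first sine eigenfunction does), so the ratio is strictly less than C_P, consistent with ||u||_L² ≤ C_P ||u'||_L².


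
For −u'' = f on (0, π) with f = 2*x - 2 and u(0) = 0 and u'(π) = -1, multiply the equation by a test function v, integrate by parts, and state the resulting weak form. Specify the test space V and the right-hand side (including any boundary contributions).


V = {v ∈ H^1(0, π) : v(0) = 0} (test functions vanish at x = 0 where u is specified); weak form: ∫_0^π u'v' dx = ∫_0^π (2*x - 2) v dx − v(π) for all v ∈ V.

Multiply both sides by a test function v and integrate from 0 to π:
  ∫_0^π −u''(x) v(x) dx = ∫_0^π f(x) v(x) dx.
Integrate the LHS by parts once:
  ∫_0^π −u'' v dx = −[u'(x) v(x)]_0^π + ∫_0^π u'(x) v'(x) dx.
Thus ∫_0^π u'(x) v'(x) dx = ∫_0^π f(x) v(x) dx + [u'(x) v(x)]_0^π.
Choose V so that boundary terms are either known or forced to vanish.
Mixed BC: u(0) = 0 (Dirichlet) and u'(π) = -1 (Neumann). Define V = {v ∈ H^1(0, π) : v(0) = 0}. Then [u' v]_0^π = u'(π)·v(π) − u'(0)·0 = − v(π).
Weak formulation: find u (satisfying any essential BC) such that ∫_0^π u'(x) v'(x) dx = ∫_0^π f v dx − v(π) for all v ∈ V (Dirichlet at 0 absorbed into V; Neumann datum at x = π contributes the boundary term).
Substituting f(x) = 2*x - 2, the right-hand side is ∫_0^π (2*x - 2) v dx − v(π).


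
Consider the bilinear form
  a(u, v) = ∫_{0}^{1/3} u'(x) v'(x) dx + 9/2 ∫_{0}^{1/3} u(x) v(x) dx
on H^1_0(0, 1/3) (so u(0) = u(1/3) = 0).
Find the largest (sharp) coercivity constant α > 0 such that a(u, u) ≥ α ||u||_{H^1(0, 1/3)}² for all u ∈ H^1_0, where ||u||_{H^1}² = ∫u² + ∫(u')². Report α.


α = 1

Coercivity of a(·,·) on H^1_0(0, 1/3) means a(u, u) ≥ α ||u||_{H^1}² for every u ∈ H^1_0.
The interval has length L = 1/3, and Poincaré/coercivity depend only on L. Here a(u, u) = ∫(u')² + (9/2)·∫u².
Here c = 9/2 ≥ 1, so a(u,u) = ∫(u')² + c∫u² ≥ ∫(u')² + ∫u² = ||u||_{H^1}², i.e. α = 1 works. No larger α is possible: a(u,u) ≥ α||u||_{H^1}² means (1−α)∫(u')² ≥ (α−c)∫u², and for the modes u_n = sin(nπ(x−x₀)/L) (x₀ the left endpoint) one has ∫u_n²/∫(u_n')² = (L/(nπ))² → 0, so a(u_n,u_n)/||u_n||_{H^1}² → 1. Hence the optimal constant is α = 1.
Therefore α = 1.


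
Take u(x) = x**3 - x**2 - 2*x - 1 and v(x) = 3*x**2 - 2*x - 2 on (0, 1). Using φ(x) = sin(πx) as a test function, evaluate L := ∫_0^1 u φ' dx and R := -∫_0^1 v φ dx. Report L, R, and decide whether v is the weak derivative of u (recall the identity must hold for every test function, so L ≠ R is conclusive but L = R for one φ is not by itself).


LHS = 12/π^3 + 3/π, RHS = 12/π^3 + 3/π. Yes, v = u' weakly.

u(x) = x**3 - x**2 - 2*x - 1, classical derivative u'(x) = 3*x**2 - 2*x - 2.
φ(x) = sin(πx), so φ'(x) = π*cos(π*x).
Note φ(0) = φ(1) = 0, so the boundary term u·φ vanishes.
LHS = ∫_0^1 u(x) φ'(x) dx = ∫_0^1 (π*x^3*cos(π*x) - π*x^2*cos(π*x) - 2*π*x*cos(π*x) - π*cos(π*x)) dx. Term by term:
  ∫_0^1 -π*cos(π*x) dx = 0;  ∫_0^1 π*x^3*cos(π*x) dx = -3/π + 12/π^3;  ∫_0^1 -π*x^2*cos(π*x) dx = 2/π;
  ∫_0^1 -2*π*x*cos(π*x) dx = 4/π.
Sum: 0 + -3/π + 12/π^3 + 2/π + 4/π = 12/π^3 + 3/π.
So LHS = 12/π^3 + 3/π.
∫_0^1 v(x) φ(x) dx = ∫_0^1 (3*x^2*sin(π*x) - 2*x*sin(π*x) - 2*sin(π*x)) dx. Term by term:
  ∫_0^1 -2*sin(π*x) dx = -4/π;  ∫_0^1 -2*x*sin(π*x) dx = -2/π;  ∫_0^1 3*x^2*sin(π*x) dx = -12/π^3 + 3/π.
Sum: -4/π − 2/π + -12/π^3 + 3/π = -3/π - 12/π^3.
So RHS = -∫_0^1 v(x) φ(x) dx = 12/π^3 + 3/π.
LHS = RHS, so the identity holds for this test φ.
Moreover u is smooth here and v(x) = u'(x) = 3*x**2 - 2*x - 2 pointwise, so the identity holds for every test function. Hence v is the weak derivative of u.


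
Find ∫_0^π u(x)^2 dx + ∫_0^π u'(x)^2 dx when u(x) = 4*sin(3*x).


||u||_{H^1(0,π)}^2 = 80*π

u'(x) = 12*cos(3*x).
Expand u² and (u')² and integrate term by term on (0, π), using: for integers n ≥ 1, ∫_0^π sin²(nx) dx = ∫_0^π cos²(nx) dx = π/2; for n ≠ n', ∫_0^π sin(nx)sin(n'x) dx = ∫_0^π cos(nx)cos(n'x) dx = 0; and by product-to-sum, ∫_0^π sin(nx)cos(n'x) dx = ½∫_0^π [sin((n+n')x) + sin((n−n')x)] dx, which is 0 when n+n' is even and 2n/(n²−n'²) when n+n' is odd (it need not vanish on (0, π)).
  u² squared terms: (4)²·∫sin(3x)² dx = 16·π/2 = 8*π.
  So ∫_0^π u² dx = 8*π.
  (u')² squared terms: (12)²·∫cos(3x)² dx = 144·π/2 = 72*π.
  So ∫_0^π (u')² dx = 72*π.
||u||_{H^1}^2 = (8*π) + (72*π) = 80*π.


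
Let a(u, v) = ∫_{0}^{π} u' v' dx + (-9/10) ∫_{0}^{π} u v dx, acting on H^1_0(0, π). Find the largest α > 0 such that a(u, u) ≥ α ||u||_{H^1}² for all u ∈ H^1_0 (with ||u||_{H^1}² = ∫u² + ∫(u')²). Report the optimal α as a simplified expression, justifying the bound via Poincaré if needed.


α = 1/20

Coercivity of a(·,·) on H^1_0(0, π) means a(u, u) ≥ α ||u||_{H^1}² for every u ∈ H^1_0.
The interval has length L = π, and Poincaré/coercivity depend only on L. Here a(u, u) = ∫(u')² + (-9/10)·∫u².
Here c = -9/10 < 0 with |c| < (π/L)² = 1, so coercivity still holds. The condition a(u,u) ≥ α||u||_{H^1}² reads (1−α)∫(u')² ≥ (α−c)∫u². Any admissible α is ≤ 1 (rapidly oscillating u have ∫u²/∫(u')² → 0), and α = 1 would force 0 ≥ (1−c)∫u², impossible since c < 1; so 1−α > 0. By the sharp Poincaré inequality on H^1_0 of an interval of length L, ∫(u')² ≥ (π/L)²∫u² with equality for the first sine mode sin(π(x−x₀)/L) (x₀ the left endpoint), so the inequality holds for all u iff (1−α)(π/L)² ≥ α − c, i.e. α ≤ ((π/L)² + c)/((π/L)² + 1) = (1 + c(L/π)²)/(1 + (L/π)²). (Direct route, valid since c ≤ 0: Poincaré gives c∫u² ≥ c(L/π)²∫(u')², so a(u,u) ≥ (1 + c(L/π)²)∫(u')², while ||u||_{H^1}² ≤ (1 + (L/π)²)∫(u')²; dividing yields the same α.) With (π/L)² = 1 and c = -9/10, the largest admissible constant is α = ((π/L)² + c)/((π/L)² + 1).
Simplifying, α = 1/20.


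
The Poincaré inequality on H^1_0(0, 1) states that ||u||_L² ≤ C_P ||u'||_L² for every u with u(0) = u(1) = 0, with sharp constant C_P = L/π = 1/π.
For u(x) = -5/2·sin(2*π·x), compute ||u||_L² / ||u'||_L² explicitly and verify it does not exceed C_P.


||u||_L² / ||u'||_L² = 1/(2*π) < C_P = 1/π.

u(x) = -5/2·sin(2*π·x), so u'(x) = -5*π*cos(2*π*x).
Writing u(x) = A·sin(kπx/L) with A = -5/2 and k = 2, use ∫_0^L sin²(kπx/L) dx = L/2 and ∫_0^L cos²(kπx/L) dx = L/2.
u² = 25/4·sin²(2*π·x) and (u')² = 25*π^2·cos²(2*π·x), and each of sin², cos² integrates to L/2 = 1/2 over (0, 1).
∫_0^1 u² dx = 25/8, so ||u||_L² = 5*sqrt(2)/4.
∫_0^1 (u')² dx = 25*π^2/2, so ||u'||_L² = 5*sqrt(2)*π/2.
Ratio ||u||_L² / ||u'||_L² = 1/(2*π).
Sharp Poincaré constant on H^1_0(0, 1) is C_P = L/π = 1/π, achieved by sin(π·x).
This is the k = 2 harmonic; the ratio L/(kπ) is strictly less than C_P = L/π, consistent with the sharp inequality ||u||_L² ≤ C_P ||u'||_L².


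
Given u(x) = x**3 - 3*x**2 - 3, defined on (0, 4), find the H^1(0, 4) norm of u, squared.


||u||_{H^1}^2 = 15084/35

The H^1 norm (squared) on an interval (0, L) is
  ||u||_{H^1}^2 = ∫_0^L u(x)^2 dx + ∫_0^L u'(x)^2 dx.
Compute u'(x) = 3*x**2 - 6*x.
Then u(x)^2 = x**6 - 6*x**5 + 9*x**4 - 6*x**3 + 18*x**2 + 9 and u'(x)^2 = 9*x**4 - 36*x**3 + 36*x**2.
Integrate each monomial from 0 to 4 using ∫_0^4 c·x^n dx = c·4^(n+1)/(n+1):
  ∫_0^4 u(x)^2 dx = ∫_0^4 (x^6 - 6*x^5 + 9*x^4 - 6*x^3 + 18*x^2 + 9) dx. Term by term:
    ∫_0^4 x^6 dx = 16384/7;  ∫_0^4 -6*x^5 dx = -4096;  ∫_0^4 9*x^4 dx = 9216/5;
    ∫_0^4 -6*x^3 dx = -384;  ∫_0^4 18*x^2 dx = 384;  ∫_0^4 9 dx = 36.
  Sum: 16384/7 − 4096 + 9216/5 − 384 + 384 + 36 = 4332/35.
  ∫_0^4 u'(x)^2 dx = ∫_0^4 (9*x^4 - 36*x^3 + 36*x^2) dx. Term by term:
    ∫_0^4 9*x^4 dx = 9216/5;  ∫_0^4 -36*x^3 dx = -2304;  ∫_0^4 36*x^2 dx = 768.
  Sum: 9216/5 − 2304 + 768 = 1536/5.
Adding: ||u||_{H^1}^2 = 4332/35 + 1536/5 = 15084/35.


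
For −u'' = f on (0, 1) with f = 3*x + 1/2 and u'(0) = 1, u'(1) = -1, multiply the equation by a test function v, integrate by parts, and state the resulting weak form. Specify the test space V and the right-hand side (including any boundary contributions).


V = H^1(0, 1) (v unrestricted at boundary; u is determined up to an additive constant); weak form: ∫_0^1 u'v' dx = ∫_0^1 (3*x + 1/2) v dx − v(1) − v(0) for all v ∈ V.

Multiply both sides by a test function v and integrate from 0 to 1:
  ∫_0^1 −u''(x) v(x) dx = ∫_0^1 f(x) v(x) dx.
Integrate the LHS by parts once:
  ∫_0^1 −u'' v dx = −[u'(x) v(x)]_0^1 + ∫_0^1 u'(x) v'(x) dx.
Thus ∫_0^1 u'(x) v'(x) dx = ∫_0^1 f(x) v(x) dx + [u'(x) v(x)]_0^1.
Choose V so that boundary terms are either known or forced to vanish.
u has inhomogeneous Neumann u'(0) = 1, u'(1) = -1. [u' v]_0^1 = (-1)·v(1) − (1)·v(0) = − v(1) − v(0). Take V = H^1(0, 1); boundary term becomes part of RHS.
Weak formulation: find u (satisfying any essential BC) such that ∫_0^1 u'(x) v'(x) dx = ∫_0^1 f v dx − v(1) − v(0) for all v ∈ V (Neumann data are natural BCs: they enter the RHS as boundary terms).
Substituting f(x) = 3*x + 1/2, the right-hand side is ∫_0^1 (3*x + 1/2) v dx − v(1) − v(0).
Compatibility check (pure Neumann): taking v ≡ 1 ∈ V gives 0 = ∫_0^1 f dx + (-1) − (1), i.e. ∫_0^1 f dx must equal u'(0) − u'(1) = 2. Indeed ∫_0^1 (3*x + 1/2) dx = 2, so the data are compatible. The solution is then unique only up to an additive constant (fix it e.g. by requiring ∫_0^1 u dx = 0).


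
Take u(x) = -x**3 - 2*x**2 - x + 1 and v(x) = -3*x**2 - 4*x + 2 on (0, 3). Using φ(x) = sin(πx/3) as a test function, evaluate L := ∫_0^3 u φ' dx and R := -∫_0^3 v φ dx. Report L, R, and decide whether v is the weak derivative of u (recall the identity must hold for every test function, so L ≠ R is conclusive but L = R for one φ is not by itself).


LHS = -324/π^3 + 123/π, RHS = -324/π^3 + 105/π. No, v is not the weak derivative of u.

u(x) = -x**3 - 2*x**2 - x + 1, classical derivative u'(x) = -3*x**2 - 4*x - 1.
φ(x) = sin(πx/3), so φ'(x) = π*cos(π*x/3)/3.
Note φ(0) = φ(3) = 0, so the boundary term u·φ vanishes.
LHS = ∫_0^3 u(x) φ'(x) dx = ∫_0^3 (-π*x^3*cos(π*x/3)/3 - 2*π*x^2*cos(π*x/3)/3 - π*x*cos(π*x/3)/3 + π*cos(π*x/3)/3) dx. Term by term:
  ∫_0^3 π*cos(π*x/3)/3 dx = 0;  ∫_0^3 -2*π*x^2*cos(π*x/3)/3 dx = 36/π;  ∫_0^3 -π*x*cos(π*x/3)/3 dx = 6/π;
  ∫_0^3 -π*x^3*cos(π*x/3)/3 dx = -324/π^3 + 81/π.
Sum: 0 + 36/π + 6/π + -324/π^3 + 81/π = -324/π^3 + 123/π.
So LHS = -324/π^3 + 123/π.
∫_0^3 v(x) φ(x) dx = ∫_0^3 (-3*x^2*sin(π*x/3) - 4*x*sin(π*x/3) + 2*sin(π*x/3)) dx. Term by term:
  ∫_0^3 2*sin(π*x/3) dx = 12/π;  ∫_0^3 -4*x*sin(π*x/3) dx = -36/π;  ∫_0^3 -3*x^2*sin(π*x/3) dx = -81/π + 324/π^3.
Sum: 12/π − 36/π + -81/π + 324/π^3 = -105/π + 324/π^3.
So RHS = -∫_0^3 v(x) φ(x) dx = -324/π^3 + 105/π.
LHS − RHS = 18/π ≠ 0, so the identity fails.
(For a valid weak derivative the identity must hold for EVERY test function, in particular this one. The failure shows v is NOT the weak derivative of u.)
Correct weak derivative would be u'(x) = -3*x**2 - 4*x - 1.


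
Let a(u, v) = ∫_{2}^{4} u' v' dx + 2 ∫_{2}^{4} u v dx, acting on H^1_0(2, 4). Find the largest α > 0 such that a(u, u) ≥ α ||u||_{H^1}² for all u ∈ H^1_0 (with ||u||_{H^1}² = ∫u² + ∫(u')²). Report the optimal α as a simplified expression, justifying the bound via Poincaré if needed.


α = 1

Coercivity of a(·,·) on H^1_0(2, 4) means a(u, u) ≥ α ||u||_{H^1}² for every u ∈ H^1_0.
The interval has length L = 2, and Poincaré/coercivity depend only on L. Here a(u, u) = ∫(u')² + (2)·∫u².
Here c = 2 ≥ 1, so a(u,u) = ∫(u')² + c∫u² ≥ ∫(u')² + ∫u² = ||u||_{H^1}², i.e. α = 1 works. No larger α is possible: a(u,u) ≥ α||u||_{H^1}² means (1−α)∫(u')² ≥ (α−c)∫u², and for the modes u_n = sin(nπ(x−x₀)/L) (x₀ the left endpoint) one has ∫u_n²/∫(u_n')² = (L/(nπ))² → 0, so a(u_n,u_n)/||u_n||_{H^1}² → 1. Hence the optimal constant is α = 1.
Therefore α = 1.


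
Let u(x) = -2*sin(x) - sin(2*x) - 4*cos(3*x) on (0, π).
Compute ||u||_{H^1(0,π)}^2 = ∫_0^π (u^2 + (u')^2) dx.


||u||_{H^1(0,π)}^2 = -64 + 173*π/2

u'(x) = 12*sin(3*x) - 2*cos(x) - 2*cos(2*x).
Expand u² and (u')² and integrate term by term on (0, π), using: for integers n ≥ 1, ∫_0^π sin²(nx) dx = ∫_0^π cos²(nx) dx = π/2; for n ≠ n', ∫_0^π sin(nx)sin(n'x) dx = ∫_0^π cos(nx)cos(n'x) dx = 0; and by product-to-sum, ∫_0^π sin(nx)cos(n'x) dx = ½∫_0^π [sin((n+n')x) + sin((n−n')x)] dx, which is 0 when n+n' is even and 2n/(n²−n'²) when n+n' is odd (it need not vanish on (0, π)).
  u² squared terms: (-1)²·∫sin(2x)² dx = 1·π/2 = π/2;  (-4)²·∫cos(3x)² dx = 16·π/2 = 8*π;  (-2)²·∫sin(x)² dx = 4·π/2 = 2*π.
  u² cross terms: 2·(-1)·(-4)·∫sin(2x)·cos(3x) dx = 8·(-4/5) = -32/5;  2·(-1)·(-2)·∫sin(2x)·sin(x) dx = 4·(0) = 0;  2·(-4)·(-2)·∫cos(3x)·sin(x) dx = 16·(0) = 0.
  So ∫_0^π u² dx = π/2 + 8*π + 2*π − 32/5 + 0 + 0 = -32/5 + 21*π/2.
  (u')² squared terms: (-2)²·∫cos(x)² dx = 4·π/2 = 2*π;  (-2)²·∫cos(2x)² dx = 4·π/2 = 2*π;  (12)²·∫sin(3x)² dx = 144·π/2 = 72*π.
  (u')² cross terms: 2·(-2)·(-2)·∫cos(x)·cos(2x) dx = 8·(0) = 0;  2·(-2)·(12)·∫cos(x)·sin(3x) dx = -48·(0) = 0;  2·(-2)·(12)·∫cos(2x)·sin(3x) dx = -48·(6/5) = -288/5.
  So ∫_0^π (u')² dx = 2*π + 2*π + 72*π + 0 + 0 − 288/5 = -288/5 + 76*π.
||u||_{H^1}^2 = (-32/5 + 21*π/2) + (-288/5 + 76*π) = -64 + 173*π/2.


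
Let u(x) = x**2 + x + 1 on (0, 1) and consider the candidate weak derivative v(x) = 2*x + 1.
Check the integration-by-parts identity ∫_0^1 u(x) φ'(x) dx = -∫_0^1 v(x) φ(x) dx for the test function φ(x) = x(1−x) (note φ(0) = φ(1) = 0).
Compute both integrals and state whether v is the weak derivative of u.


LHS = -1/3, RHS = -1/3. Yes, v = u' weakly.

u(x) = x**2 + x + 1, classical derivative u'(x) = 2*x + 1.
φ(x) = x(1−x), so φ'(x) = 1 - 2*x.
Note φ(0) = φ(1) = 0, so the boundary term u·φ vanishes.
LHS = ∫_0^1 u(x) φ'(x) dx = ∫_0^1 (-2*x^3 - x^2 - x + 1) dx. Term by term:
  ∫_0^1 -2*x^3 dx = -1/2;  ∫_0^1 -x^2 dx = -1/3;  ∫_0^1 -x dx = -1/2;
  ∫_0^1 1 dx = 1.
Sum: -1/2 − 1/3 − 1/2 + 1 = -1/3.
So LHS = -1/3.
∫_0^1 v(x) φ(x) dx = ∫_0^1 (-2*x^3 + x^2 + x) dx. Term by term:
  ∫_0^1 -2*x^3 dx = -1/2;  ∫_0^1 x^2 dx = 1/3;  ∫_0^1 x dx = 1/2.
Sum: -1/2 + 1/3 + 1/2 = 1/3.
So RHS = -∫_0^1 v(x) φ(x) dx = -1/3.
LHS = RHS, so the identity holds for this test φ.
Moreover u is smooth here and v(x) = u'(x) = 2*x + 1 pointwise, so the identity holds for every test function. Hence v is the weak derivative of u.


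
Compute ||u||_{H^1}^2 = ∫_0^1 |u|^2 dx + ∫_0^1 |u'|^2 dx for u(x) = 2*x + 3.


||u||_{H^1}^2 = 61/3

The H^1 norm (squared) on an interval (0, L) is
  ||u||_{H^1}^2 = ∫_0^L u(x)^2 dx + ∫_0^L u'(x)^2 dx.
Compute u'(x) = 2.
Then u(x)^2 = 4*x**2 + 12*x + 9 and u'(x)^2 = 4.
Integrate each monomial from 0 to 1 using ∫_0^1 c·x^n dx = c·1^(n+1)/(n+1):
  ∫_0^1 u(x)^2 dx = ∫_0^1 (4*x^2 + 12*x + 9) dx. Term by term:
    ∫_0^1 4*x^2 dx = 4/3;  ∫_0^1 12*x dx = 6;  ∫_0^1 9 dx = 9.
  Sum: 4/3 + 6 + 9 = 49/3.
  ∫_0^1 u'(x)^2 dx = ∫_0^1 (4) dx. Term by term:
    ∫_0^1 4 dx = 4.
Adding: ||u||_{H^1}^2 = 49/3 + 4 = 61/3.


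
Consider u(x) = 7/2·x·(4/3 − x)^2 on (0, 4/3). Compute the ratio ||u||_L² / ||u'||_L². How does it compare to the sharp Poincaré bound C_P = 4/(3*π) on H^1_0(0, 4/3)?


||u||_L² / ||u'||_L² = 2*sqrt(14)/21 < C_P = 4/(3*π).

u(x) = 7/2·x·(4/3 − x)^2, so u'(x) = 21*x^2/2 - 56*x/3 + 56/9.
u(x) = 7/2·x·(4/3 − x)^2 vanishes at x = 0 and x = 4/3, so u ∈ H^1_0(0, 4/3). Differentiate via the product rule and integrate the resulting polynomials term by term.
  ∫_0^4/3 u² dx = ∫_0^4/3 (49*x^6/4 - 196*x^5/3 + 392*x^4/3 - 3136*x^3/27 + 3136*x^2/81) dx. Term by term:
    ∫_0^4/3 49*x^6/4 dx = 28672/2187;  ∫_0^4/3 -196*x^5/3 dx = -401408/6561;  ∫_0^4/3 392*x^4/3 dx = 401408/3645;
    ∫_0^4/3 -3136*x^3/27 dx = -200704/2187;  ∫_0^4/3 3136*x^2/81 dx = 200704/6561.
  Sum: 28672/2187 − 401408/6561 + 401408/3645 − 200704/2187 + 200704/6561 = 28672/32805.
  ∫_0^4/3 (u')² dx = ∫_0^4/3 (441*x^4/4 - 392*x^3 + 4312*x^2/9 - 6272*x/27 + 3136/81) dx. Term by term:
    ∫_0^4/3 441*x^4/4 dx = 12544/135;  ∫_0^4/3 -392*x^3 dx = -25088/81;  ∫_0^4/3 4312*x^2/9 dx = 275968/729;
    ∫_0^4/3 -6272*x/27 dx = -50176/243;  ∫_0^4/3 3136/81 dx = 12544/243.
  Sum: 12544/135 − 25088/81 + 275968/729 − 50176/243 + 12544/243 = 25088/3645.
∫_0^4/3 u² dx = 28672/32805, so ||u||_L² = 64*sqrt(35)/405.
∫_0^4/3 (u')² dx = 25088/3645, so ||u'||_L² = 112*sqrt(10)/135.
Ratio ||u||_L² / ||u'||_L² = 2*sqrt(14)/21.
Sharp Poincaré constant on H^1_0(0, 4/3) is C_P = L/π = 4/(3*π), achieved by sin(3*π/4·x).
A polynomial bump cannot attain the sharp Poincaré constant (only the first sine eigenfunction does), so the ratio is strictly less than C_P, consistent with ||u||_L² ≤ C_P ||u'||_L².


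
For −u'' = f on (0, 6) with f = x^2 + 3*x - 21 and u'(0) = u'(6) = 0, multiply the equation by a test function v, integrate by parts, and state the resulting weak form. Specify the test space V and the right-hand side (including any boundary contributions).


V = H^1(0, 6) (no boundary constraint on v; u is determined up to an additive constant); weak form: ∫_0^6 u'v' dx = ∫_0^6 (x^2 + 3*x - 21) v dx for all v ∈ V.

Multiply both sides by a test function v and integrate from 0 to 6:
  ∫_0^6 −u''(x) v(x) dx = ∫_0^6 f(x) v(x) dx.
Integrate the LHS by parts once:
  ∫_0^6 −u'' v dx = −[u'(x) v(x)]_0^6 + ∫_0^6 u'(x) v'(x) dx.
Thus ∫_0^6 u'(x) v'(x) dx = ∫_0^6 f(x) v(x) dx + [u'(x) v(x)]_0^6.
Choose V so that boundary terms are either known or forced to vanish.
u has homogeneous Neumann: u'(0) = u'(6) = 0. So [u' v]_0^6 = 0·v(6) − 0·v(0) = 0 for any v; take V = H^1(0, 6).
Weak formulation: find u (satisfying any essential BC) such that ∫_0^6 u'(x) v'(x) dx = ∫_0^6 f v dx for all v ∈ V (homogeneous Neumann, so boundary terms vanish).
Substituting f(x) = x^2 + 3*x - 21, the right-hand side is ∫_0^6 (x^2 + 3*x - 21) v dx.
Compatibility check (pure Neumann): taking v ≡ 1 ∈ V gives 0 = ∫_0^6 f dx + (0) − (0), i.e. ∫_0^6 f dx must equal u'(0) − u'(6) = 0. Indeed ∫_0^6 (x^2 + 3*x - 21) dx = 0, so the data are compatible. The solution is then unique only up to an additive constant (fix it e.g. by requiring ∫_0^6 u dx = 0).


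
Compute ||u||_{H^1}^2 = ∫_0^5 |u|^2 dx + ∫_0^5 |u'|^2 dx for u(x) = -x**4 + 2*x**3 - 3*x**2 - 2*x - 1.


||u||_{H^1}^2 = 26990875/126

The H^1 norm (squared) on an interval (0, L) is
  ||u||_{H^1}^2 = ∫_0^L u(x)^2 dx + ∫_0^L u'(x)^2 dx.
Compute u'(x) = -4*x**3 + 6*x**2 - 6*x - 2.
Then u(x)^2 = x**8 - 4*x**7 + 10*x**6 - 8*x**5 + 3*x**4 + 8*x**3 + 10*x**2 + 4*x + 1 and u'(x)^2 = 16*x**6 - 48*x**5 + 84*x**4 - 56*x**3 + 12*x**2 + 24*x + 4.
Integrate each monomial from 0 to 5 using ∫_0^5 c·x^n dx = c·5^(n+1)/(n+1):
  ∫_0^5 u(x)^2 dx = ∫_0^5 (x^8 - 4*x^7 + 10*x^6 - 8*x^5 + 3*x^4 + 8*x^3 + 10*x^2 + 4*x + 1) dx. Term by term:
    ∫_0^5 x^8 dx = 1953125/9;  ∫_0^5 -4*x^7 dx = -390625/2;  ∫_0^5 10*x^6 dx = 781250/7;
    ∫_0^5 -8*x^5 dx = -62500/3;  ∫_0^5 3*x^4 dx = 1875;  ∫_0^5 8*x^3 dx = 1250;
    ∫_0^5 10*x^2 dx = 1250/3;  ∫_0^5 4*x dx = 50;  ∫_0^5 1 dx = 5.
  Sum: 1953125/9 − 390625/2 + 781250/7 − 62500/3 + 1875 + 1250 + 1250/3 + 50 + 5 = 14625055/126.
  ∫_0^5 u'(x)^2 dx = ∫_0^5 (16*x^6 - 48*x^5 + 84*x^4 - 56*x^3 + 12*x^2 + 24*x + 4) dx. Term by term:
    ∫_0^5 16*x^6 dx = 1250000/7;  ∫_0^5 -48*x^5 dx = -125000;  ∫_0^5 84*x^4 dx = 52500;
    ∫_0^5 -56*x^3 dx = -8750;  ∫_0^5 12*x^2 dx = 500;  ∫_0^5 24*x dx = 300;
    ∫_0^5 4 dx = 20.
  Sum: 1250000/7 − 125000 + 52500 − 8750 + 500 + 300 + 20 = 686990/7.
Adding: ||u||_{H^1}^2 = 14625055/126 + 686990/7 = 26990875/126.


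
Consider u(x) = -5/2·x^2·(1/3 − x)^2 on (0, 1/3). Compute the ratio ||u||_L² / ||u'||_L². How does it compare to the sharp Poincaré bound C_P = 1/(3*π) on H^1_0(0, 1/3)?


||u||_L² / ||u'||_L² = sqrt(3)/18 < C_P = 1/(3*π).

u(x) = -5/2·x^2·(1/3 − x)^2, so u'(x) = 5*x*(-18*x^2 + 9*x - 1)/9.
u(x) = -5/2·x^2·(1/3 − x)^2 vanishes at x = 0 and x = 1/3, so u ∈ H^1_0(0, 1/3). Differentiate via the product rule and integrate the resulting polynomials term by term.
  ∫_0^1/3 u² dx = ∫_0^1/3 (25*x^8/4 - 25*x^7/3 + 25*x^6/6 - 25*x^5/27 + 25*x^4/324) dx. Term by term:
    ∫_0^1/3 25*x^8/4 dx = 25/708588;  ∫_0^1/3 -25*x^7/3 dx = -25/157464;  ∫_0^1/3 25*x^6/6 dx = 25/91854;
    ∫_0^1/3 -25*x^5/27 dx = -25/118098;  ∫_0^1/3 25*x^4/324 dx = 5/78732.
  Sum: 25/708588 − 25/157464 + 25/91854 − 25/118098 + 5/78732 = 5/9920232.
  ∫_0^1/3 (u')² dx = ∫_0^1/3 (100*x^6 - 100*x^5 + 325*x^4/9 - 50*x^3/9 + 25*x^2/81) dx. Term by term:
    ∫_0^1/3 100*x^6 dx = 100/15309;  ∫_0^1/3 -100*x^5 dx = -50/2187;  ∫_0^1/3 325*x^4/9 dx = 65/2187;
    ∫_0^1/3 -50*x^3/9 dx = -25/1458;  ∫_0^1/3 25*x^2/81 dx = 25/6561.
  Sum: 100/15309 − 50/2187 + 65/2187 − 25/1458 + 25/6561 = 5/91854.
∫_0^1/3 u² dx = 5/9920232, so ||u||_L² = sqrt(210)/20412.
∫_0^1/3 (u')² dx = 5/91854, so ||u'||_L² = sqrt(70)/1134.
Ratio ||u||_L² / ||u'||_L² = sqrt(3)/18.
Sharp Poincaré constant on H^1_0(0, 1/3) is C_P = L/π = 1/(3*π), achieved by sin(3*π·x).
A polynomial bump cannot attain the sharp Poincaré constant (only the first sine eigenfunction does), so the ratio is strictly less than C_P, consistent with ||u||_L² ≤ C_P ||u'||_L².


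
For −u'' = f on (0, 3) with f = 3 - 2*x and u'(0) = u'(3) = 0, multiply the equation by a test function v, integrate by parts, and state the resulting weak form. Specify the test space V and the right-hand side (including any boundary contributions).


V = H^1(0, 3) (no boundary constraint on v; u is determined up to an additive constant); weak form: ∫_0^3 u'v' dx = ∫_0^3 (3 - 2*x) v dx for all v ∈ V.

Multiply both sides by a test function v and integrate from 0 to 3:
  ∫_0^3 −u''(x) v(x) dx = ∫_0^3 f(x) v(x) dx.
Integrate the LHS by parts once:
  ∫_0^3 −u'' v dx = −[u'(x) v(x)]_0^3 + ∫_0^3 u'(x) v'(x) dx.
Thus ∫_0^3 u'(x) v'(x) dx = ∫_0^3 f(x) v(x) dx + [u'(x) v(x)]_0^3.
Choose V so that boundary terms are either known or forced to vanish.
u has homogeneous Neumann: u'(0) = u'(3) = 0. So [u' v]_0^3 = 0·v(3) − 0·v(0) = 0 for any v; take V = H^1(0, 3).
Weak formulation: find u (satisfying any essential BC) such that ∫_0^3 u'(x) v'(x) dx = ∫_0^3 f v dx for all v ∈ V (homogeneous Neumann, so boundary terms vanish).
Substituting f(x) = 3 - 2*x, the right-hand side is ∫_0^3 (3 - 2*x) v dx.
Compatibility check (pure Neumann): taking v ≡ 1 ∈ V gives 0 = ∫_0^3 f dx + (0) − (0), i.e. ∫_0^3 f dx must equal u'(0) − u'(3) = 0. Indeed ∫_0^3 (3 - 2*x) dx = 0, so the data are compatible. The solution is then unique only up to an additive constant (fix it e.g. by requiring ∫_0^3 u dx = 0).


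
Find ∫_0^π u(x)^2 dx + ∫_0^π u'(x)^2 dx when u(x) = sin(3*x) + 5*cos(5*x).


||u||_{H^1(0,π)}^2 = 330*π

u'(x) = -25*sin(5*x) + 3*cos(3*x).
Expand u² and (u')² and integrate term by term on (0, π), using: for integers n ≥ 1, ∫_0^π sin²(nx) dx = ∫_0^π cos²(nx) dx = π/2; for n ≠ n', ∫_0^π sin(nx)sin(n'x) dx = ∫_0^π cos(nx)cos(n'x) dx = 0; and by product-to-sum, ∫_0^π sin(nx)cos(n'x) dx = ½∫_0^π [sin((n+n')x) + sin((n−n')x)] dx, which is 0 when n+n' is even and 2n/(n²−n'²) when n+n' is odd (it need not vanish on (0, π)).
  u² squared terms: (5)²·∫cos(5x)² dx = 25·π/2 = 25*π/2;  (1)²·∫sin(3x)² dx = 1·π/2 = π/2.
  u² cross terms: 2·(5)·(1)·∫cos(5x)·sin(3x) dx = 10·(0) = 0.
  So ∫_0^π u² dx = 25*π/2 + π/2 + 0 = 13*π.
  (u')² squared terms: (-25)²·∫sin(5x)² dx = 625·π/2 = 625*π/2;  (3)²·∫cos(3x)² dx = 9·π/2 = 9*π/2.
  (u')² cross terms: 2·(-25)·(3)·∫sin(5x)·cos(3x) dx = -150·(0) = 0.
  So ∫_0^π (u')² dx = 625*π/2 + 9*π/2 + 0 = 317*π.
||u||_{H^1}^2 = (13*π) + (317*π) = 330*π.


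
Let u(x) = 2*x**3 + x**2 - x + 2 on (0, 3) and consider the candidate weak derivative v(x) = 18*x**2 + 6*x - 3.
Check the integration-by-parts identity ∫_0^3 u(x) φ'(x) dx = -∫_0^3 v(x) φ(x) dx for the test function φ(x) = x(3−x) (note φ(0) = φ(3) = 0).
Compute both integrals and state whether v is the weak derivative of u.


LHS = -819/10, RHS = -2457/10. No, v is not the weak derivative of u.

u(x) = 2*x**3 + x**2 - x + 2, classical derivative u'(x) = 6*x**2 + 2*x - 1.
φ(x) = x(3−x), so φ'(x) = 3 - 2*x.
Note φ(0) = φ(3) = 0, so the boundary term u·φ vanishes.
LHS = ∫_0^3 u(x) φ'(x) dx = ∫_0^3 (-4*x^4 + 4*x^3 + 5*x^2 - 7*x + 6) dx. Term by term:
  ∫_0^3 -4*x^4 dx = -972/5;  ∫_0^3 4*x^3 dx = 81;  ∫_0^3 5*x^2 dx = 45;
  ∫_0^3 -7*x dx = -63/2;  ∫_0^3 6 dx = 18.
Sum: -972/5 + 81 + 45 − 63/2 + 18 = -819/10.
So LHS = -819/10.
∫_0^3 v(x) φ(x) dx = ∫_0^3 (-18*x^4 + 48*x^3 + 21*x^2 - 9*x) dx. Term by term:
  ∫_0^3 -18*x^4 dx = -4374/5;  ∫_0^3 48*x^3 dx = 972;  ∫_0^3 21*x^2 dx = 189;
  ∫_0^3 -9*x dx = -81/2.
Sum: -4374/5 + 972 + 189 − 81/2 = 2457/10.
So RHS = -∫_0^3 v(x) φ(x) dx = -2457/10.
LHS − RHS = 819/5 ≠ 0, so the identity fails.
(For a valid weak derivative the identity must hold for EVERY test function, in particular this one. The failure shows v is NOT the weak derivative of u.)
Correct weak derivative would be u'(x) = 6*x**2 + 2*x - 1.


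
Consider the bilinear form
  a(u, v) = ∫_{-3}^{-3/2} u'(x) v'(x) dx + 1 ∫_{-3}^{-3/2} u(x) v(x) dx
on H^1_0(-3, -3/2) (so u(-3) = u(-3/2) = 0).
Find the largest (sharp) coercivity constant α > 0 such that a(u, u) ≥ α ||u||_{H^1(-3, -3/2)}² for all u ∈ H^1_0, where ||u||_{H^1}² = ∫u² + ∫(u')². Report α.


α = 1

Coercivity of a(·,·) on H^1_0(-3, -3/2) means a(u, u) ≥ α ||u||_{H^1}² for every u ∈ H^1_0.
The interval has length L = 3/2, and Poincaré/coercivity depend only on L. Here a(u, u) = ∫(u')² + (1)·∫u².
Here c = 1 ≥ 1, so a(u,u) = ∫(u')² + c∫u² ≥ ∫(u')² + ∫u² = ||u||_{H^1}², i.e. α = 1 works. No larger α is possible: a(u,u) ≥ α||u||_{H^1}² means (1−α)∫(u')² ≥ (α−c)∫u², and for the modes u_n = sin(nπ(x−x₀)/L) (x₀ the left endpoint) one has ∫u_n²/∫(u_n')² = (L/(nπ))² → 0, so a(u_n,u_n)/||u_n||_{H^1}² → 1. Hence the optimal constant is α = 1.
Therefore α = 1.


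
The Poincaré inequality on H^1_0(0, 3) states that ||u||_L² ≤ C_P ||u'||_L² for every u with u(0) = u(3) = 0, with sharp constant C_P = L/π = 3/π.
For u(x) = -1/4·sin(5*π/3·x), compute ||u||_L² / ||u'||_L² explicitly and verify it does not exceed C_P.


||u||_L² / ||u'||_L² = 3/(5*π) < C_P = 3/π.

u(x) = -1/4·sin(5*π/3·x), so u'(x) = -5*π*cos(5*π*x/3)/12.
Writing u(x) = A·sin(kπx/L) with A = -1/4 and k = 5, use ∫_0^L sin²(kπx/L) dx = L/2 and ∫_0^L cos²(kπx/L) dx = L/2.
u² = 1/16·sin²(5*π/3·x) and (u')² = 25*π^2/144·cos²(5*π/3·x), and each of sin², cos² integrates to L/2 = 3/2 over (0, 3).
∫_0^3 u² dx = 3/32, so ||u||_L² = sqrt(6)/8.
∫_0^3 (u')² dx = 25*π^2/96, so ||u'||_L² = 5*sqrt(6)*π/24.
Ratio ||u||_L² / ||u'||_L² = 3/(5*π).
Sharp Poincaré constant on H^1_0(0, 3) is C_P = L/π = 3/π, achieved by sin(π/3·x).
This is the k = 5 harmonic; the ratio L/(kπ) is strictly less than C_P = L/π, consistent with the sharp inequality ||u||_L² ≤ C_P ||u'||_L².
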